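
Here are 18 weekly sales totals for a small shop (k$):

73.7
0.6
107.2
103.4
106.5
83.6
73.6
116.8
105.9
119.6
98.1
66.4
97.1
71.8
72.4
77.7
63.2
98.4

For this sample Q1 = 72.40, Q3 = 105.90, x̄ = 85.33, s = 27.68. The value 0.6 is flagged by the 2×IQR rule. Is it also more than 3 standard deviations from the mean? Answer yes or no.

yes

z = (0.6 − 85.33) / 27.68 = -3.06.
|z| = 3.06 > 3.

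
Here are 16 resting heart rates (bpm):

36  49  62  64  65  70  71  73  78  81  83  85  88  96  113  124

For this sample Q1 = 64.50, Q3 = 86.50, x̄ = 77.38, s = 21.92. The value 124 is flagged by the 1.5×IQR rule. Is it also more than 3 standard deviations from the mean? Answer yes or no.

no

z = (124 − 77.38) / 21.92 = 2.13.
|z| = 2.13 ≤ 3.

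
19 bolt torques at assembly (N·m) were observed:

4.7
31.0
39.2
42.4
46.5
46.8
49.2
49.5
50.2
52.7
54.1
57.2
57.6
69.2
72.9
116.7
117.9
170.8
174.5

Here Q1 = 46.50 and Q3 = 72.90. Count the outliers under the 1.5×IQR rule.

IQR = 26.40; fences at 46.50 − 39.60 = 6.90 and 72.90 + 39.60 = 112.50.
Outside the cutoffs: 4.7, 116.7, 117.9, 170.8, 174.5.

5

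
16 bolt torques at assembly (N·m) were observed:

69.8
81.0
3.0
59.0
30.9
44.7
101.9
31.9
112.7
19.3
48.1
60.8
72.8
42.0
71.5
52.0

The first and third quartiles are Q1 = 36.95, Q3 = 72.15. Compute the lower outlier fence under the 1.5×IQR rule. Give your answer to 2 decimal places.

-15.85

IQR = Q3 − Q1 = 72.15 − 36.95 = 35.20.
Lower fence = Q1 − 1.5·IQR = 36.95 − 52.80 = -15.85.
Upper fence = Q3 + 1.5·IQR = 72.15 + 52.80 = 124.95.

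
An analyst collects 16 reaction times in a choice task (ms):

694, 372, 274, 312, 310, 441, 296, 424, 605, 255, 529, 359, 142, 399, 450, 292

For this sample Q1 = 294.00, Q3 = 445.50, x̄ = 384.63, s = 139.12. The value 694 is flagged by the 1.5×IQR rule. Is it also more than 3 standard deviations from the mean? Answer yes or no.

z = (694 − 384.63) / 139.12 = 2.22.
|z| = 2.22 ≤ 3.

no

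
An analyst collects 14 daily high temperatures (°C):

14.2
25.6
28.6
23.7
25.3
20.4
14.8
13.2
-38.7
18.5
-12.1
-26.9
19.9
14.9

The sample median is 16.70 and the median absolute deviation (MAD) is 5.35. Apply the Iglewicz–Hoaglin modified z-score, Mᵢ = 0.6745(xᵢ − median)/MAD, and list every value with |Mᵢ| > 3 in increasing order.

-38.7, -26.9, -12.1

|Mᵢ| > 3 ⇔ |xᵢ − 16.70| > 3·5.35/0.6745 = 23.80.
So outliers lie outside [-7.10, 40.50].
-38.7: M = -6.98 → outlier.
-26.9: M = -5.50 → outlier.
-12.1: M = -3.63 → outlier.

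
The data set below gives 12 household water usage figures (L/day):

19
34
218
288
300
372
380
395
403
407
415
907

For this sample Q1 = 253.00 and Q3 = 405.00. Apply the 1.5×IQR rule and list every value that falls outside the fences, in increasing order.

19, 907

IQR = Q3 − Q1 = 405.00 − 253.00 = 152.00.
Lower fence = Q1 − 1.5·IQR = 253.00 − 228.00 = 25.00.
Upper fence = Q3 + 1.5·IQR = 405.00 + 228.00 = 633.00.
19 < 25.00 → outlier.
907 > 633.00 → outlier.
All remaining values lie within [25.00, 633.00].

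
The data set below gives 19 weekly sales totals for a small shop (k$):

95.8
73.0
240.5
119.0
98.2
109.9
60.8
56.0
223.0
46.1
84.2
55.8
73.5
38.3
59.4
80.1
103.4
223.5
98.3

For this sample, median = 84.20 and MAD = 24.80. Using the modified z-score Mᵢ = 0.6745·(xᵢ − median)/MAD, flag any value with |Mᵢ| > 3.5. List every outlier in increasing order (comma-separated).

|Mᵢ| > 3.5 ⇔ |xᵢ − 84.20| > 3.5·24.80/0.6745 = 128.69.
So outliers lie outside [-44.49, 212.89].
223.0: M = 3.78 → outlier.
223.5: M = 3.79 → outlier.
240.5: M = 4.25 → outlier.

223.0, 223.5, 240.5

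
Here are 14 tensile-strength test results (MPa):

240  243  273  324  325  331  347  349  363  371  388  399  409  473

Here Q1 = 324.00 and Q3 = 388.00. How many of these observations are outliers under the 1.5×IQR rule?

IQR = 64.00; fences at 324.00 − 96.00 = 228.00 and 388.00 + 96.00 = 484.00.
Every value lies within the cutoffs.

0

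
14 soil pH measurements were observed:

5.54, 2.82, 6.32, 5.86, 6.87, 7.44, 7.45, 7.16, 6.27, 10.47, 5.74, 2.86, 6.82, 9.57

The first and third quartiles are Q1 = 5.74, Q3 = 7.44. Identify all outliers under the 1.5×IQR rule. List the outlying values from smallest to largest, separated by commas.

IQR = Q3 − Q1 = 7.44 − 5.74 = 1.70.
Lower fence = Q1 − 1.5·IQR = 5.74 − 2.55 = 3.19.
Upper fence = Q3 + 1.5·IQR = 7.44 + 2.55 = 9.99.
2.82 < 3.19 → outlier.
2.86 < 3.19 → outlier.
10.47 > 9.99 → outlier.
All remaining values lie within [3.19, 9.99].

2.82, 2.86, 10.47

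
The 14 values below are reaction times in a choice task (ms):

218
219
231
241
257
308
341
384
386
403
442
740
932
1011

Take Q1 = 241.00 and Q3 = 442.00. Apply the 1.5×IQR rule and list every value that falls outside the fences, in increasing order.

932, 1011

IQR = Q3 − Q1 = 442.00 − 241.00 = 201.00.
Lower fence = Q1 − 1.5·IQR = 241.00 − 301.50 = -60.50.
Upper fence = Q3 + 1.5·IQR = 442.00 + 301.50 = 743.50.
932 > 743.50 → outlier.
1011 > 743.50 → outlier.
All remaining values lie within [-60.50, 743.50].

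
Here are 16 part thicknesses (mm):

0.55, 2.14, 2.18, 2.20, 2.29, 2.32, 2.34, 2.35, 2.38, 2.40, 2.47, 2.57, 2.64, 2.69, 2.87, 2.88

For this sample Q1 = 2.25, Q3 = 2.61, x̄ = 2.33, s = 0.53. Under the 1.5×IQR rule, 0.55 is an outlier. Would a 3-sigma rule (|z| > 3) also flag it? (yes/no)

z = (0.55 − 2.33) / 0.53 = -3.36.
|z| = 3.36 > 3.

yes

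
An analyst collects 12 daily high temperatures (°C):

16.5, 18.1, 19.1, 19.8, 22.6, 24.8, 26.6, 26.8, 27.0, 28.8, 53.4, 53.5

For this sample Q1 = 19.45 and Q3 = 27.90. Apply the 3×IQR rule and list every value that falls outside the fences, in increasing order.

53.4, 53.5

IQR = Q3 − Q1 = 27.90 − 19.45 = 8.45.
Lower fence = Q1 − 3·IQR = 19.45 − 25.35 = -5.90.
Upper fence = Q3 + 3·IQR = 27.90 + 25.35 = 53.25.
53.4 > 53.25 → outlier.
53.5 > 53.25 → outlier.
All remaining values lie within [-5.90, 53.25].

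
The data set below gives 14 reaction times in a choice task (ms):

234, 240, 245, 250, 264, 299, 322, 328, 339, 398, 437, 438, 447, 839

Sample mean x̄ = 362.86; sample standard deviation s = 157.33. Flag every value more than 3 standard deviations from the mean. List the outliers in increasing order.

839

Cutoffs at x̄ ± 3s: 362.86 ± 3·157.33 = [-109.13, 834.85].
839: z = 3.03, |z| > 3 → outlier.
Every other value lies within [-109.13, 834.85].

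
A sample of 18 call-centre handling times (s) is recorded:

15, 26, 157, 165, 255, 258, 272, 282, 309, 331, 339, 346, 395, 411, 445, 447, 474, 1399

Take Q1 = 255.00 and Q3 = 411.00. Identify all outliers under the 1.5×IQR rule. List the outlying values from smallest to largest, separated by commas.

IQR = Q3 − Q1 = 411.00 − 255.00 = 156.00.
Lower fence = Q1 − 1.5·IQR = 255.00 − 234.00 = 21.00.
Upper fence = Q3 + 1.5·IQR = 411.00 + 234.00 = 645.00.
15 < 21.00 → outlier.
1399 > 645.00 → outlier.
All remaining values lie within [21.00, 645.00].

15, 1399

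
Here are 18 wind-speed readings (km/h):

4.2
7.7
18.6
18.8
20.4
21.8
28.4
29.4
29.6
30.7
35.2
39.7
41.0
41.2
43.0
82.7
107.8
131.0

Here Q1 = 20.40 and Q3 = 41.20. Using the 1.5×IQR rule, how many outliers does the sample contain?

IQR = 20.80; fences at 20.40 − 31.20 = -10.80 and 41.20 + 31.20 = 72.40.
Outside the cutoffs: 82.7, 107.8, 131.0.

3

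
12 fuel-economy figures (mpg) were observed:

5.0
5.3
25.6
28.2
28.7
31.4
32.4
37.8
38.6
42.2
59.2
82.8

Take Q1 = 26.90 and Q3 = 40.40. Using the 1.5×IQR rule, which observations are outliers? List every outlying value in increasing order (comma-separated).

5.0, 5.3, 82.8

IQR = Q3 − Q1 = 40.40 − 26.90 = 13.50.
Lower fence = Q1 − 1.5·IQR = 26.90 − 20.25 = 6.65.
Upper fence = Q3 + 1.5·IQR = 40.40 + 20.25 = 60.65.
5.0 < 6.65 → outlier.
5.3 < 6.65 → outlier.
82.8 > 60.65 → outlier.
All remaining values lie within [6.65, 60.65].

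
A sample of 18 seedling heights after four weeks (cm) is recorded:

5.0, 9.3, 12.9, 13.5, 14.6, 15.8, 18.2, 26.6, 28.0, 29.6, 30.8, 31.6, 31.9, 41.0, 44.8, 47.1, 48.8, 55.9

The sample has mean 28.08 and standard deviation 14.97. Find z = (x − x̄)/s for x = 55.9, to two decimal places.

1.86

z = (55.9 − 28.08) / 14.97 = 1.86.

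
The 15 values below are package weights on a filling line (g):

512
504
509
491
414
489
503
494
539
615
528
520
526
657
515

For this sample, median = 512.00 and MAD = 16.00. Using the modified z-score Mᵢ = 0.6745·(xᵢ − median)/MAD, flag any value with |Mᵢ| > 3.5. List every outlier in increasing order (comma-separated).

|Mᵢ| > 3.5 ⇔ |xᵢ − 512.00| > 3.5·16.00/0.6745 = 83.02.
So outliers lie outside [428.98, 595.02].
414: M = -4.13 → outlier.
615: M = 4.34 → outlier.
657: M = 6.11 → outlier.

414, 615, 657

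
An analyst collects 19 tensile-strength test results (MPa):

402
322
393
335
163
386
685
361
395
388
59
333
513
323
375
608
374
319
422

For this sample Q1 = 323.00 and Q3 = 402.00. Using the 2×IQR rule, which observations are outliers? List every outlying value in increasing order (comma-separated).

IQR = Q3 − Q1 = 402.00 − 323.00 = 79.00.
Lower fence = Q1 − 2·IQR = 323.00 − 158.00 = 165.00.
Upper fence = Q3 + 2·IQR = 402.00 + 158.00 = 560.00.
59 < 165.00 → outlier.
163 < 165.00 → outlier.
608 > 560.00 → outlier.
685 > 560.00 → outlier.
All remaining values lie within [165.00, 560.00].

59, 163, 608, 685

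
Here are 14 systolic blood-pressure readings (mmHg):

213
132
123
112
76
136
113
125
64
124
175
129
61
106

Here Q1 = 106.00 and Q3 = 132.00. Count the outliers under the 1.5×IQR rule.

4

IQR = 26.00; fences at 106.00 − 39.00 = 67.00 and 132.00 + 39.00 = 171.00.
Outside the cutoffs: 61, 64, 175, 213.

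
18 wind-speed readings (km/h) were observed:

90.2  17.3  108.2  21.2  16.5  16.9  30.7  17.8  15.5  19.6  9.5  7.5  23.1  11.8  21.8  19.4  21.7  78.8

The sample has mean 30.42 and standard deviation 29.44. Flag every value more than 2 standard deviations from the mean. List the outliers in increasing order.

Cutoffs at x̄ ± 2s: 30.42 ± 2·29.44 = [-28.46, 89.30].
90.2: z = 2.03, |z| > 2 → outlier.
108.2: z = 2.64, |z| > 2 → outlier.
Every other value lies within [-28.46, 89.30].

90.2, 108.2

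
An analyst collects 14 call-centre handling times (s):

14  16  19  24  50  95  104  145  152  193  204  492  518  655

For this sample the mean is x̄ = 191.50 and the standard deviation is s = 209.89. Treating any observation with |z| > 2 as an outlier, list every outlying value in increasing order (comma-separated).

655

Cutoffs at x̄ ± 2s: 191.50 ± 2·209.89 = [-228.28, 611.28].
655: z = 2.21, |z| > 2 → outlier.
Every other value lies within [-228.28, 611.28].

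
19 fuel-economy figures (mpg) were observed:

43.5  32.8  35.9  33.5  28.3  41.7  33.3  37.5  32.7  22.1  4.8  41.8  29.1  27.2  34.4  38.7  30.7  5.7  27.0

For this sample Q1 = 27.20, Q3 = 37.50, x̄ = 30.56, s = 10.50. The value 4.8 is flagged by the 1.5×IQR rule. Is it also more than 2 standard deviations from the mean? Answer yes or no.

z = (4.8 − 30.56) / 10.50 = -2.45.
|z| = 2.45 > 2.

yes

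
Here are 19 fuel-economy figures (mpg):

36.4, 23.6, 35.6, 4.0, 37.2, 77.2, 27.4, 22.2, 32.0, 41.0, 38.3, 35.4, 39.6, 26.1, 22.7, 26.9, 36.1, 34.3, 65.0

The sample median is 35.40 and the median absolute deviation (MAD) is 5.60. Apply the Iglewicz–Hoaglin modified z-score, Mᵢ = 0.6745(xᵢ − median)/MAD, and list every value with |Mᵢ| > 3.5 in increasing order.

4.0, 65.0, 77.2

|Mᵢ| > 3.5 ⇔ |xᵢ − 35.40| > 3.5·5.60/0.6745 = 29.06.
So outliers lie outside [6.34, 64.46].
4.0: M = -3.78 → outlier.
65.0: M = 3.57 → outlier.
77.2: M = 5.03 → outlier.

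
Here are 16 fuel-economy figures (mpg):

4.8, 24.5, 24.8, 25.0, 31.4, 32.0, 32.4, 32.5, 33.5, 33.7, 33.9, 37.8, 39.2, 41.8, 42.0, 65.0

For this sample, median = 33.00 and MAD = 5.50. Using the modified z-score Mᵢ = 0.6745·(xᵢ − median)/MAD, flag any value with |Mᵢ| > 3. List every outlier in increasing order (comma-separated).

4.8, 65.0

|Mᵢ| > 3 ⇔ |xᵢ − 33.00| > 3·5.50/0.6745 = 24.46.
So outliers lie outside [8.54, 57.46].
4.8: M = -3.46 → outlier.
65.0: M = 3.92 → outlier.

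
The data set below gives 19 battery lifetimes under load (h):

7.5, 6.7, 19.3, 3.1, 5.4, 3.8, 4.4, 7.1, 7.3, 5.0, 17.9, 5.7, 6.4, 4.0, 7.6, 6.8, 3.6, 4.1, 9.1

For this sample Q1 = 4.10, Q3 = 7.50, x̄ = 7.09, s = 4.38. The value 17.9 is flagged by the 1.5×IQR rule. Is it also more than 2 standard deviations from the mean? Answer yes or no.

z = (17.9 − 7.09) / 4.38 = 2.47.
|z| = 2.47 > 2.

yes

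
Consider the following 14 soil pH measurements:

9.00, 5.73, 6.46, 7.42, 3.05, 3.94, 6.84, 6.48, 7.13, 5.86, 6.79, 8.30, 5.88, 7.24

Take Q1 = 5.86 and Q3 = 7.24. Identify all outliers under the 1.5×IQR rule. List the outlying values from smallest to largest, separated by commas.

IQR = Q3 − Q1 = 7.24 − 5.86 = 1.38.
Lower fence = Q1 − 1.5·IQR = 5.86 − 2.07 = 3.79.
Upper fence = Q3 + 1.5·IQR = 7.24 + 2.07 = 9.31.
3.05 < 3.79 → outlier.
All remaining values lie within [3.79, 9.31].

3.05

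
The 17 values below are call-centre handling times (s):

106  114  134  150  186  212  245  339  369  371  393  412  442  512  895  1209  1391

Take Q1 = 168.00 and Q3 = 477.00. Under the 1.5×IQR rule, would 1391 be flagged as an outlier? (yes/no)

yes

IQR = Q3 − Q1 = 477.00 − 168.00 = 309.00.
Lower fence = Q1 − 1.5·IQR = 168.00 − 463.50 = -295.50.
Upper fence = Q3 + 1.5·IQR = 477.00 + 463.50 = 940.50.
1391 lies above the upper fence.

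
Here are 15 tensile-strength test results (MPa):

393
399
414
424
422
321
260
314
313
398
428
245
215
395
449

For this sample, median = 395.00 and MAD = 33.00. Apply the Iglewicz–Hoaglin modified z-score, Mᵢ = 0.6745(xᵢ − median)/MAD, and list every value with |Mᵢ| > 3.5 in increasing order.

215

|Mᵢ| > 3.5 ⇔ |xᵢ − 395.00| > 3.5·33.00/0.6745 = 171.24.
So outliers lie outside [223.76, 566.24].
215: M = -3.68 → outlier.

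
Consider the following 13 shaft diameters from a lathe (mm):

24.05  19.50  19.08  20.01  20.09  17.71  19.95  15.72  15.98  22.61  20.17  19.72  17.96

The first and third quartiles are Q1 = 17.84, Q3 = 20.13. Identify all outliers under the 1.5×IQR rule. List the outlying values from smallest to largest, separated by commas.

IQR = Q3 − Q1 = 20.13 − 17.84 = 2.29.
Lower fence = Q1 − 1.5·IQR = 17.84 − 3.435 = 14.405.
Upper fence = Q3 + 1.5·IQR = 20.13 + 3.435 = 23.565.
24.05 > 23.565 → outlier.
All remaining values lie within [14.405, 23.565].

24.05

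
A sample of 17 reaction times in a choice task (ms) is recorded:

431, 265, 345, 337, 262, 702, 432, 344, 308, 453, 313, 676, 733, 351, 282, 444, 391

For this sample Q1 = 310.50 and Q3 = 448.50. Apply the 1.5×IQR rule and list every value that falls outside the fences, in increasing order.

676, 702, 733

IQR = Q3 − Q1 = 448.50 − 310.50 = 138.00.
Lower fence = Q1 − 1.5·IQR = 310.50 − 207.00 = 103.50.
Upper fence = Q3 + 1.5·IQR = 448.50 + 207.00 = 655.50.
676 > 655.50 → outlier.
702 > 655.50 → outlier.
733 > 655.50 → outlier.
All remaining values lie within [103.50, 655.50].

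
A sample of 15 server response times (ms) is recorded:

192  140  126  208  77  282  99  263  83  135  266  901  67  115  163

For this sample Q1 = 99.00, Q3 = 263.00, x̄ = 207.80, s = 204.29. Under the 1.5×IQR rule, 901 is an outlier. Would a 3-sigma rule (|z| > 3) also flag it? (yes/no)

z = (901 − 207.80) / 204.29 = 3.39.
|z| = 3.39 > 3.

yes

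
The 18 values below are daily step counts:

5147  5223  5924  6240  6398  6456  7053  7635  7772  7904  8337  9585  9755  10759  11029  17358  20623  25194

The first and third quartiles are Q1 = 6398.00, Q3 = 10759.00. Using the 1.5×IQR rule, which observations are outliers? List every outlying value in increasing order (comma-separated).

IQR = Q3 − Q1 = 10759.00 − 6398.00 = 4361.00.
Lower fence = Q1 − 1.5·IQR = 6398.00 − 6541.50 = -143.50.
Upper fence = Q3 + 1.5·IQR = 10759.00 + 6541.50 = 17300.50.
17358 > 17300.50 → outlier.
20623 > 17300.50 → outlier.
25194 > 17300.50 → outlier.
All remaining values lie within [-143.50, 17300.50].

17358, 20623, 25194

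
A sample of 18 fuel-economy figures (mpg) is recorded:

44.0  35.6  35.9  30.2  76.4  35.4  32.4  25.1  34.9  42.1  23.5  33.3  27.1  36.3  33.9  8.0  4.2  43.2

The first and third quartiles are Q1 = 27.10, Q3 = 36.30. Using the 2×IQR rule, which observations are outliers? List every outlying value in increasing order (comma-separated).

4.2, 8.0, 76.4

IQR = Q3 − Q1 = 36.30 − 27.10 = 9.20.
Lower fence = Q1 − 2·IQR = 27.10 − 18.40 = 8.70.
Upper fence = Q3 + 2·IQR = 36.30 + 18.40 = 54.70.
4.2 < 8.70 → outlier.
8.0 < 8.70 → outlier.
76.4 > 54.70 → outlier.
All remaining values lie within [8.70, 54.70].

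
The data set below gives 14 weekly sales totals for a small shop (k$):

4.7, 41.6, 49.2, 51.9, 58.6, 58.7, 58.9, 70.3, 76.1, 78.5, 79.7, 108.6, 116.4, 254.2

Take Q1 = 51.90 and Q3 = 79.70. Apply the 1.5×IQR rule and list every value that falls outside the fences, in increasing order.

4.7, 254.2

IQR = Q3 − Q1 = 79.70 − 51.90 = 27.80.
Lower fence = Q1 − 1.5·IQR = 51.90 − 41.70 = 10.20.
Upper fence = Q3 + 1.5·IQR = 79.70 + 41.70 = 121.40.
4.7 < 10.20 → outlier.
254.2 > 121.40 → outlier.
All remaining values lie within [10.20, 121.40].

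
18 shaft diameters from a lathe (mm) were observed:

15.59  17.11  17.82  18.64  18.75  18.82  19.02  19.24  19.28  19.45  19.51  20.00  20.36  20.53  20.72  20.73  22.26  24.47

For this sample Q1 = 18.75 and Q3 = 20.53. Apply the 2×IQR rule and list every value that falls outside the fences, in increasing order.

IQR = Q3 − Q1 = 20.53 − 18.75 = 1.78.
Lower fence = Q1 − 2·IQR = 18.75 − 3.56 = 15.19.
Upper fence = Q3 + 2·IQR = 20.53 + 3.56 = 24.09.
24.47 > 24.09 → outlier.
All remaining values lie within [15.19, 24.09].

24.47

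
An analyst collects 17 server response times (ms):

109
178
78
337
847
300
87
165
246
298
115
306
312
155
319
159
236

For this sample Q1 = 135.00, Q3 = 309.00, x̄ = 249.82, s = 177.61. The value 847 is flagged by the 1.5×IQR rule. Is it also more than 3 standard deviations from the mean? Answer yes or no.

z = (847 − 249.82) / 177.61 = 3.36.
|z| = 3.36 > 3.

yes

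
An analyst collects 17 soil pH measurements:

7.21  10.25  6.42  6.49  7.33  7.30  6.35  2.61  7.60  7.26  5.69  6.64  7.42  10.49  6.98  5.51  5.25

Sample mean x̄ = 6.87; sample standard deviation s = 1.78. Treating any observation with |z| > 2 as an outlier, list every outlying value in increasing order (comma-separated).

2.61, 10.49

Cutoffs at x̄ ± 2s: 6.87 ± 2·1.78 = [3.31, 10.43].
2.61: z = -2.39, |z| > 2 → outlier.
10.49: z = 2.03, |z| > 2 → outlier.
Every other value lies within [3.31, 10.43].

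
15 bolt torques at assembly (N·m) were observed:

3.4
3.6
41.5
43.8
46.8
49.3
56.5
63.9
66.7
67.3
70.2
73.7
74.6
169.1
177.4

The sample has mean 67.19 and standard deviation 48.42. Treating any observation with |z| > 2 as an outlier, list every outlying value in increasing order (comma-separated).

Cutoffs at x̄ ± 2s: 67.19 ± 2·48.42 = [-29.65, 164.03].
169.1: z = 2.10, |z| > 2 → outlier.
177.4: z = 2.28, |z| > 2 → outlier.
Every other value lies within [-29.65, 164.03].

169.1, 177.4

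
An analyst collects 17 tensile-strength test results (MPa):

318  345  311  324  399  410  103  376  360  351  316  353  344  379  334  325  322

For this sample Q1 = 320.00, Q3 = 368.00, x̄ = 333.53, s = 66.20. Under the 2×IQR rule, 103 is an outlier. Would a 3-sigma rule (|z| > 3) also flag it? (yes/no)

z = (103 − 333.53) / 66.20 = -3.48.
|z| = 3.48 > 3.

yes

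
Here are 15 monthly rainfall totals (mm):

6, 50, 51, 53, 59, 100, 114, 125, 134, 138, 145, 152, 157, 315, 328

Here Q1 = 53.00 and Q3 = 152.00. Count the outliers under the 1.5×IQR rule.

IQR = 99.00; fences at 53.00 − 148.50 = -95.50 and 152.00 + 148.50 = 300.50.
Outside the cutoffs: 315, 328.

2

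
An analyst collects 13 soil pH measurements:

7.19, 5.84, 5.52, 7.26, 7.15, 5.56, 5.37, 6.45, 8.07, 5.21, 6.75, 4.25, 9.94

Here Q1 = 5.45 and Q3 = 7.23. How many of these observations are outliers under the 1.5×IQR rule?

1

IQR = 1.78; fences at 5.45 − 2.67 = 2.78 and 7.23 + 2.67 = 9.90.
Outside the cutoffs: 9.94.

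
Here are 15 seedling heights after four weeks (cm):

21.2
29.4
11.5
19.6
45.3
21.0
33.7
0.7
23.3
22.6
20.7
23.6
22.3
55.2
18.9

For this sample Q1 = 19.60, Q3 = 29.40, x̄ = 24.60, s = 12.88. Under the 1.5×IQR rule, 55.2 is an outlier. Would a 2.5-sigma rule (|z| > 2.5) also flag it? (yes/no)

no

z = (55.2 − 24.60) / 12.88 = 2.38.
|z| = 2.38 ≤ 2.5.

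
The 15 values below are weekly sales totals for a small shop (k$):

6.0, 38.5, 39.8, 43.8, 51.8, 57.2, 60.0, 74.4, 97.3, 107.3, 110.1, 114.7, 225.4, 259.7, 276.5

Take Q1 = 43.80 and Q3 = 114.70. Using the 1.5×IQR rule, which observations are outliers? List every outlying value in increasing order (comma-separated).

IQR = Q3 − Q1 = 114.70 − 43.80 = 70.90.
Lower fence = Q1 − 1.5·IQR = 43.80 − 106.35 = -62.55.
Upper fence = Q3 + 1.5·IQR = 114.70 + 106.35 = 221.05.
225.4 > 221.05 → outlier.
259.7 > 221.05 → outlier.
276.5 > 221.05 → outlier.
All remaining values lie within [-62.55, 221.05].

225.4, 259.7, 276.5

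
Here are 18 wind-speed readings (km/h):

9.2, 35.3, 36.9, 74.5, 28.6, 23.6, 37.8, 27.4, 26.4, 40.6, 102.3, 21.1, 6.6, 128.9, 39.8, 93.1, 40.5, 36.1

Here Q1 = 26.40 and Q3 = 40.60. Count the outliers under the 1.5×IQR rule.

4

IQR = 14.20; fences at 26.40 − 21.30 = 5.10 and 40.60 + 21.30 = 61.90.
Outside the cutoffs: 74.5, 93.1, 102.3, 128.9.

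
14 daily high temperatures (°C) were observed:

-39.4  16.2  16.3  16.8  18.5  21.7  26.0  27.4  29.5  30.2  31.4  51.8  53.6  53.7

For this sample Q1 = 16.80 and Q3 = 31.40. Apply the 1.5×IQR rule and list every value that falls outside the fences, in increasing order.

-39.4, 53.6, 53.7

IQR = Q3 − Q1 = 31.40 − 16.80 = 14.60.
Lower fence = Q1 − 1.5·IQR = 16.80 − 21.90 = -5.10.
Upper fence = Q3 + 1.5·IQR = 31.40 + 21.90 = 53.30.
-39.4 < -5.10 → outlier.
53.6 > 53.30 → outlier.
53.7 > 53.30 → outlier.
All remaining values lie within [-5.10, 53.30].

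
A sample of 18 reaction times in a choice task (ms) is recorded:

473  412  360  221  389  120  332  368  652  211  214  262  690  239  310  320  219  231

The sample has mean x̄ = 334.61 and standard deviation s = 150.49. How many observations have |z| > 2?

Cutoffs: x̄ ± 2s = [33.63, 635.59].
Outside the cutoffs: 652, 690.

2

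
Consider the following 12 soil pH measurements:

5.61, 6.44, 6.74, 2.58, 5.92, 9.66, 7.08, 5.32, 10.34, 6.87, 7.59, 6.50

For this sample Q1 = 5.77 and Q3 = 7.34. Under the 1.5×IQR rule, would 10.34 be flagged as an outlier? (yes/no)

IQR = Q3 − Q1 = 7.34 − 5.77 = 1.57.
Lower fence = Q1 − 1.5·IQR = 5.77 − 2.355 = 3.415.
Upper fence = Q3 + 1.5·IQR = 7.34 + 2.355 = 9.695.
10.34 lies above the upper fence.

yes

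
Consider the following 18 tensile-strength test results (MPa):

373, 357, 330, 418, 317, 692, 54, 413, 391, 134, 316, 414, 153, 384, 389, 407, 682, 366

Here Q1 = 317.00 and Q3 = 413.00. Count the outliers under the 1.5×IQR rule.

5

IQR = 96.00; fences at 317.00 − 144.00 = 173.00 and 413.00 + 144.00 = 557.00.
Outside the cutoffs: 54, 134, 153, 682, 692.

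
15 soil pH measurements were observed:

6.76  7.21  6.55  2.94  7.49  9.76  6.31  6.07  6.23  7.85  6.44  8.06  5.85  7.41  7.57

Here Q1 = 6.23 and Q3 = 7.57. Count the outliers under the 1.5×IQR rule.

IQR = 1.34; fences at 6.23 − 2.01 = 4.22 and 7.57 + 2.01 = 9.58.
Outside the cutoffs: 2.94, 9.76.

2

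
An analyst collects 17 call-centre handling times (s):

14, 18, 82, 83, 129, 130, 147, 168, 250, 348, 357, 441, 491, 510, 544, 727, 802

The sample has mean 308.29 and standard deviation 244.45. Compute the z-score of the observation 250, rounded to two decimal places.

-0.24

z = (250 − 308.29) / 244.45 = -0.24.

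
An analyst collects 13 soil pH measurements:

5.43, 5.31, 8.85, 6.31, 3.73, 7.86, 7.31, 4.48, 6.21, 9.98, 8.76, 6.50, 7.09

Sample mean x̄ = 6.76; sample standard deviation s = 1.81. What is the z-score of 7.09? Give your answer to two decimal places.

0.18

z = (7.09 − 6.76) / 1.81 = 0.18.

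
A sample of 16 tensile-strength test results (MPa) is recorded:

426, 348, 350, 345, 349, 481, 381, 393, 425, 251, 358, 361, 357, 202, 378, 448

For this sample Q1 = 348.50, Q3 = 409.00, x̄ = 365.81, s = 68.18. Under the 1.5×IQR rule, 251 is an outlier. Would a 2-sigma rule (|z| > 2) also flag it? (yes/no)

z = (251 − 365.81) / 68.18 = -1.68.
|z| = 1.68 ≤ 2.

no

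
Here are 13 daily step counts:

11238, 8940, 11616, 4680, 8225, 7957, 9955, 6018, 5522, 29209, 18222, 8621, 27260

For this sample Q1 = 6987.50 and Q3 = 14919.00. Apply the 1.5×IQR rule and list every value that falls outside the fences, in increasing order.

27260, 29209

IQR = Q3 − Q1 = 14919.00 − 6987.50 = 7931.50.
Lower fence = Q1 − 1.5·IQR = 6987.50 − 11897.25 = -4909.75.
Upper fence = Q3 + 1.5·IQR = 14919.00 + 11897.25 = 26816.25.
27260 > 26816.25 → outlier.
29209 > 26816.25 → outlier.
All remaining values lie within [-4909.75, 26816.25].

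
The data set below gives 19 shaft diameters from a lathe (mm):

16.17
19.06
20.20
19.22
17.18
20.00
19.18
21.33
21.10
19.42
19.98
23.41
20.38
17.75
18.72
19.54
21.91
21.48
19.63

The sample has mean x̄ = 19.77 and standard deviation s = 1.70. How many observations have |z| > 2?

2

Cutoffs: x̄ ± 2s = [16.37, 23.17].
Outside the cutoffs: 16.17, 23.41.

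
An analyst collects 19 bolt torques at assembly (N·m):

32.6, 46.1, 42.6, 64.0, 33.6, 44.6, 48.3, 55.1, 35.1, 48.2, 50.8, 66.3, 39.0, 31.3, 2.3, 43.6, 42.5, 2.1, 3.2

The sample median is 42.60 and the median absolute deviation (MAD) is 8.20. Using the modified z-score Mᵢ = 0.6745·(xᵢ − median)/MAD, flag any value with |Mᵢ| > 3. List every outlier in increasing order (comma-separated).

|Mᵢ| > 3 ⇔ |xᵢ − 42.60| > 3·8.20/0.6745 = 36.47.
So outliers lie outside [6.13, 79.07].
2.1: M = -3.33 → outlier.
2.3: M = -3.31 → outlier.
3.2: M = -3.24 → outlier.

2.1, 2.3, 3.2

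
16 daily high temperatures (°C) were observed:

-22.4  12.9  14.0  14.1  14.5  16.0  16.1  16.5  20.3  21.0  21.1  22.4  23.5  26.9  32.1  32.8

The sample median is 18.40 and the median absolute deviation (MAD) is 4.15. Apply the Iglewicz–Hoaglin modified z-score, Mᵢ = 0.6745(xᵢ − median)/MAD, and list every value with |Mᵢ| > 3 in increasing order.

|Mᵢ| > 3 ⇔ |xᵢ − 18.40| > 3·4.15/0.6745 = 18.46.
So outliers lie outside [-0.06, 36.86].
-22.4: M = -6.63 → outlier.

-22.4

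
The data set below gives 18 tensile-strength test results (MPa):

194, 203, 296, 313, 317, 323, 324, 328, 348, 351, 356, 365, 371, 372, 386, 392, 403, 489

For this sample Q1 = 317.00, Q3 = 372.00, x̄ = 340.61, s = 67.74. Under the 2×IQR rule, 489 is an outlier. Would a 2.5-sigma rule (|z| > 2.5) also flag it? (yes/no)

z = (489 − 340.61) / 67.74 = 2.19.
|z| = 2.19 ≤ 2.5.

no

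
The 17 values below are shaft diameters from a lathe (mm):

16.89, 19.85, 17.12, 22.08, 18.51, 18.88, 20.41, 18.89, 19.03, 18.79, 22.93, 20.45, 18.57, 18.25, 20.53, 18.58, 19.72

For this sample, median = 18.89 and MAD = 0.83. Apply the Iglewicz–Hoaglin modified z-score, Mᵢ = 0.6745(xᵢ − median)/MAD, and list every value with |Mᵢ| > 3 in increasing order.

22.93

|Mᵢ| > 3 ⇔ |xᵢ − 18.89| > 3·0.83/0.6745 = 3.69.
So outliers lie outside [15.20, 22.58].
22.93: M = 3.28 → outlier.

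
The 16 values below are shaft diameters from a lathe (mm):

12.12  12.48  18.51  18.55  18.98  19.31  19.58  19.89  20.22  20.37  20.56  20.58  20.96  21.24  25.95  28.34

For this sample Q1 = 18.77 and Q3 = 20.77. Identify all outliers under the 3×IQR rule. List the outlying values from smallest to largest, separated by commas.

12.12, 12.48, 28.34

IQR = Q3 − Q1 = 20.77 − 18.77 = 2.00.
Lower fence = Q1 − 3·IQR = 18.77 − 6.00 = 12.77.
Upper fence = Q3 + 3·IQR = 20.77 + 6.00 = 26.77.
12.12 < 12.77 → outlier.
12.48 < 12.77 → outlier.
28.34 > 26.77 → outlier.
All remaining values lie within [12.77, 26.77].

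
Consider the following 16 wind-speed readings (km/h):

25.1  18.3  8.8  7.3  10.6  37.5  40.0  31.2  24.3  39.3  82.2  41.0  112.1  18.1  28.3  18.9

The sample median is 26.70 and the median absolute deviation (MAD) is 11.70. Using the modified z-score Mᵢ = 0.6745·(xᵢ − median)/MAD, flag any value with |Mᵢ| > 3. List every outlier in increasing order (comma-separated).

|Mᵢ| > 3 ⇔ |xᵢ − 26.70| > 3·11.70/0.6745 = 52.04.
So outliers lie outside [-25.34, 78.74].
82.2: M = 3.20 → outlier.
112.1: M = 4.92 → outlier.

82.2, 112.1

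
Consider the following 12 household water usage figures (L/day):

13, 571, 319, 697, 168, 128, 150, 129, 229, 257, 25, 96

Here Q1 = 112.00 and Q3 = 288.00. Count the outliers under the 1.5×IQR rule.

IQR = 176.00; fences at 112.00 − 264.00 = -152.00 and 288.00 + 264.00 = 552.00.
Outside the cutoffs: 571, 697.

2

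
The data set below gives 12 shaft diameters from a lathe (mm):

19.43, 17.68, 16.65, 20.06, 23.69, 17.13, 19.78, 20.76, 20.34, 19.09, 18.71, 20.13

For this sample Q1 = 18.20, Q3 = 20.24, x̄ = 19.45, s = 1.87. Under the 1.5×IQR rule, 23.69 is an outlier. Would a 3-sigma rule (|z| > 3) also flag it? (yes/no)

no

z = (23.69 − 19.45) / 1.87 = 2.27.
|z| = 2.27 ≤ 3.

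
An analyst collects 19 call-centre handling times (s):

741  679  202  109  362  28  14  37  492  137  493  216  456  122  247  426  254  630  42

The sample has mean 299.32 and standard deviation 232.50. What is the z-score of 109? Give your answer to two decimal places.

z = (109 − 299.32) / 232.50 = -0.82.

-0.82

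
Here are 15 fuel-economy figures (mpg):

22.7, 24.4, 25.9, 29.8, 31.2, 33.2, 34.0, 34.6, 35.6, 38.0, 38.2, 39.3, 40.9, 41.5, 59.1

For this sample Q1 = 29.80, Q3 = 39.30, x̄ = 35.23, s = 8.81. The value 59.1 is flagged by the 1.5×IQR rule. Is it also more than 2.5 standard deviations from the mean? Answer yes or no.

yes

z = (59.1 − 35.23) / 8.81 = 2.71.
|z| = 2.71 > 2.5.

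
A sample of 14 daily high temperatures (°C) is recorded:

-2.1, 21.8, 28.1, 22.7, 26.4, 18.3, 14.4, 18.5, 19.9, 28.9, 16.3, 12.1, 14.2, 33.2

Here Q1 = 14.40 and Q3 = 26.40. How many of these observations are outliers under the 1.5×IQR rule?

IQR = 12.00; fences at 14.40 − 18.00 = -3.60 and 26.40 + 18.00 = 44.40.
Every value lies within the cutoffs.

0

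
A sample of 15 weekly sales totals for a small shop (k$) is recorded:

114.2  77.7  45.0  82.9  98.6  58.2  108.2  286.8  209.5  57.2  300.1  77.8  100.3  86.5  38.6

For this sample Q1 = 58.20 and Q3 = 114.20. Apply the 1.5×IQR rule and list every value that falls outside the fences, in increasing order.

209.5, 286.8, 300.1

IQR = Q3 − Q1 = 114.20 − 58.20 = 56.00.
Lower fence = Q1 − 1.5·IQR = 58.20 − 84.00 = -25.80.
Upper fence = Q3 + 1.5·IQR = 114.20 + 84.00 = 198.20.
209.5 > 198.20 → outlier.
286.8 > 198.20 → outlier.
300.1 > 198.20 → outlier.
All remaining values lie within [-25.80, 198.20].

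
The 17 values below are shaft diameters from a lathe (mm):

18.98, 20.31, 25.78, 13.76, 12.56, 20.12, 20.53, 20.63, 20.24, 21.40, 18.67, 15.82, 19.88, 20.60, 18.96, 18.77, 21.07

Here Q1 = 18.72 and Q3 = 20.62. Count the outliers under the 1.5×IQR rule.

IQR = 1.90; fences at 18.72 − 2.85 = 15.87 and 20.62 + 2.85 = 23.47.
Outside the cutoffs: 12.56, 13.76, 15.82, 25.78.

4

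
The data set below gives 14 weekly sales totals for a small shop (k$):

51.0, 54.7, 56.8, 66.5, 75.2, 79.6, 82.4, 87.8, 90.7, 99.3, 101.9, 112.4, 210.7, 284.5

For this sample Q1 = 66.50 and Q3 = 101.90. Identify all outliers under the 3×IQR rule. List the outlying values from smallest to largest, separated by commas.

IQR = Q3 − Q1 = 101.90 − 66.50 = 35.40.
Lower fence = Q1 − 3·IQR = 66.50 − 106.20 = -39.70.
Upper fence = Q3 + 3·IQR = 101.90 + 106.20 = 208.10.
210.7 > 208.10 → outlier.
284.5 > 208.10 → outlier.
All remaining values lie within [-39.70, 208.10].

210.7, 284.5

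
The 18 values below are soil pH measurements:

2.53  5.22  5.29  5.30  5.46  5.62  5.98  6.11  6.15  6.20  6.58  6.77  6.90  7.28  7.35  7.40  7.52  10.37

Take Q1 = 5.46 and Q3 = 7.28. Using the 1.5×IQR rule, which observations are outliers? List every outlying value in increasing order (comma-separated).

2.53, 10.37

IQR = Q3 − Q1 = 7.28 − 5.46 = 1.82.
Lower fence = Q1 − 1.5·IQR = 5.46 − 2.73 = 2.73.
Upper fence = Q3 + 1.5·IQR = 7.28 + 2.73 = 10.01.
2.53 < 2.73 → outlier.
10.37 > 10.01 → outlier.
All remaining values lie within [2.73, 10.01].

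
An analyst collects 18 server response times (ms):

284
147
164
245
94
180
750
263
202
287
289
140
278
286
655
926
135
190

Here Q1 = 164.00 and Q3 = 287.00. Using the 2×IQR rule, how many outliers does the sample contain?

3

IQR = 123.00; fences at 164.00 − 246.00 = -82.00 and 287.00 + 246.00 = 533.00.
Outside the cutoffs: 655, 750, 926.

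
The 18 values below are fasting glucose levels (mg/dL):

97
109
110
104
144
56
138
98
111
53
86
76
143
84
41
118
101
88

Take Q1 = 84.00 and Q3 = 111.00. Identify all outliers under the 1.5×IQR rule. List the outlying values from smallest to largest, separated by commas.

41

IQR = Q3 − Q1 = 111.00 − 84.00 = 27.00.
Lower fence = Q1 − 1.5·IQR = 84.00 − 40.50 = 43.50.
Upper fence = Q3 + 1.5·IQR = 111.00 + 40.50 = 151.50.
41 < 43.50 → outlier.
All remaining values lie within [43.50, 151.50].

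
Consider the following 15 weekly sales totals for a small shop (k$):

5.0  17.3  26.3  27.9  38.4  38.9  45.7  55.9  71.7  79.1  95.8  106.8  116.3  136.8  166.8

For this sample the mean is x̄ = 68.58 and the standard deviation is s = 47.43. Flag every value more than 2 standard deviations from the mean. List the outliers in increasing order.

166.8

Cutoffs at x̄ ± 2s: 68.58 ± 2·47.43 = [-26.28, 163.44].
166.8: z = 2.07, |z| > 2 → outlier.
Every other value lies within [-26.28, 163.44].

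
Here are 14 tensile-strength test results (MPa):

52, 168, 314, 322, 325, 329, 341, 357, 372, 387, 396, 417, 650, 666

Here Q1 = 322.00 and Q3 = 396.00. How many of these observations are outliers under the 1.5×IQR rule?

4

IQR = 74.00; fences at 322.00 − 111.00 = 211.00 and 396.00 + 111.00 = 507.00.
Outside the cutoffs: 52, 168, 650, 666.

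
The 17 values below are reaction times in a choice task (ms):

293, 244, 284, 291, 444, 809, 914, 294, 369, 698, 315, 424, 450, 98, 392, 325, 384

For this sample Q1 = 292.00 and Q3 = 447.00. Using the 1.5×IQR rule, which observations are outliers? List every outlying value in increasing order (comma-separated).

698, 809, 914

IQR = Q3 − Q1 = 447.00 − 292.00 = 155.00.
Lower fence = Q1 − 1.5·IQR = 292.00 − 232.50 = 59.50.
Upper fence = Q3 + 1.5·IQR = 447.00 + 232.50 = 679.50.
698 > 679.50 → outlier.
809 > 679.50 → outlier.
914 > 679.50 → outlier.
All remaining values lie within [59.50, 679.50].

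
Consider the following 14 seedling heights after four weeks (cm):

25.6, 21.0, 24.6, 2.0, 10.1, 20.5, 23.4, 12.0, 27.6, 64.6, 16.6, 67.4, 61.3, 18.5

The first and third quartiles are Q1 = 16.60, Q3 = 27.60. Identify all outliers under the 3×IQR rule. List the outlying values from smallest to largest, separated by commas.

61.3, 64.6, 67.4

IQR = Q3 − Q1 = 27.60 − 16.60 = 11.00.
Lower fence = Q1 − 3·IQR = 16.60 − 33.00 = -16.40.
Upper fence = Q3 + 3·IQR = 27.60 + 33.00 = 60.60.
61.3 > 60.60 → outlier.
64.6 > 60.60 → outlier.
67.4 > 60.60 → outlier.
All remaining values lie within [-16.40, 60.60].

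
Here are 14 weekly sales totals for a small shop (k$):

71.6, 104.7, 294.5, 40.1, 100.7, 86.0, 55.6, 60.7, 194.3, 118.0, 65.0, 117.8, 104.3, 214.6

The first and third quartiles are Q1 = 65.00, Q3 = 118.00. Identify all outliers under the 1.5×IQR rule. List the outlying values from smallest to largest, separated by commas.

IQR = Q3 − Q1 = 118.00 − 65.00 = 53.00.
Lower fence = Q1 − 1.5·IQR = 65.00 − 79.50 = -14.50.
Upper fence = Q3 + 1.5·IQR = 118.00 + 79.50 = 197.50.
214.6 > 197.50 → outlier.
294.5 > 197.50 → outlier.
All remaining values lie within [-14.50, 197.50].

214.6, 294.5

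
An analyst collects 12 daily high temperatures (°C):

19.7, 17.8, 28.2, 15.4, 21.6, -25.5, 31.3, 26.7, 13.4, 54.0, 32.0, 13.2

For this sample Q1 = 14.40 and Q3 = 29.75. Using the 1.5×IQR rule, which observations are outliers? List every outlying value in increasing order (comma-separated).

IQR = Q3 − Q1 = 29.75 − 14.40 = 15.35.
Lower fence = Q1 − 1.5·IQR = 14.40 − 23.025 = -8.625.
Upper fence = Q3 + 1.5·IQR = 29.75 + 23.025 = 52.775.
-25.5 < -8.625 → outlier.
54.0 > 52.775 → outlier.
All remaining values lie within [-8.625, 52.775].

-25.5, 54.0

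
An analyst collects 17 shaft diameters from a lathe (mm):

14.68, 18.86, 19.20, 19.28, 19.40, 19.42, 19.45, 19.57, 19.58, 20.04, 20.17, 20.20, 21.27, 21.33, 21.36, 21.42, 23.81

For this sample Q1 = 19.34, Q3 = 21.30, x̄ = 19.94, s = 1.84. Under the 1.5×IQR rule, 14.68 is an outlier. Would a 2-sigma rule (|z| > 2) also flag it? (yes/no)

z = (14.68 − 19.94) / 1.84 = -2.86.
|z| = 2.86 > 2.

yes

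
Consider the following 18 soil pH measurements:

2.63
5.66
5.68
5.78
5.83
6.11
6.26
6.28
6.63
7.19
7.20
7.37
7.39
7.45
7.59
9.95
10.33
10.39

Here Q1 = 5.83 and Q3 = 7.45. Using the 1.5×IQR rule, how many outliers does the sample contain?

4

IQR = 1.62; fences at 5.83 − 2.43 = 3.40 and 7.45 + 2.43 = 9.88.
Outside the cutoffs: 2.63, 9.95, 10.33, 10.39.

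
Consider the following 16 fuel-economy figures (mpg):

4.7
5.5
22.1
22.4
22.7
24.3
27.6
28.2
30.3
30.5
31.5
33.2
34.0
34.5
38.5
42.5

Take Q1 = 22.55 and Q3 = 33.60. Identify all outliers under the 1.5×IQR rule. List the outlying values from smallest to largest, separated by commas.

4.7, 5.5

IQR = Q3 − Q1 = 33.60 − 22.55 = 11.05.
Lower fence = Q1 − 1.5·IQR = 22.55 − 16.575 = 5.975.
Upper fence = Q3 + 1.5·IQR = 33.60 + 16.575 = 50.175.
4.7 < 5.975 → outlier.
5.5 < 5.975 → outlier.
All remaining values lie within [5.975, 50.175].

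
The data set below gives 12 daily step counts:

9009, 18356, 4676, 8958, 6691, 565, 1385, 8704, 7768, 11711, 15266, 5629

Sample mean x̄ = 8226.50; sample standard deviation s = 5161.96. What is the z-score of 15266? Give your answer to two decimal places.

z = (15266 − 8226.50) / 5161.96 = 1.36.

1.36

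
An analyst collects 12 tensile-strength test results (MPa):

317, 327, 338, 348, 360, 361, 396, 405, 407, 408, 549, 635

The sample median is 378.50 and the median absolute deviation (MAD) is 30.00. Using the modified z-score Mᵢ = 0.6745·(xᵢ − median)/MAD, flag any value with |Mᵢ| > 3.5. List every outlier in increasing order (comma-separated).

|Mᵢ| > 3.5 ⇔ |xᵢ − 378.50| > 3.5·30.00/0.6745 = 155.67.
So outliers lie outside [222.83, 534.17].
549: M = 3.83 → outlier.
635: M = 5.77 → outlier.

549, 635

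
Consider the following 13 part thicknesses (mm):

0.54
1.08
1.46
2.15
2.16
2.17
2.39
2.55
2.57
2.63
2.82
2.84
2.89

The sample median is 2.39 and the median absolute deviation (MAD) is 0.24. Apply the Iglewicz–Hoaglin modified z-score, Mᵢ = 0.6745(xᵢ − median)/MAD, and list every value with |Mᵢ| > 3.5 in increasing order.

|Mᵢ| > 3.5 ⇔ |xᵢ − 2.39| > 3.5·0.24/0.6745 = 1.25.
So outliers lie outside [1.14, 3.64].
0.54: M = -5.20 → outlier.
1.08: M = -3.68 → outlier.

0.54, 1.08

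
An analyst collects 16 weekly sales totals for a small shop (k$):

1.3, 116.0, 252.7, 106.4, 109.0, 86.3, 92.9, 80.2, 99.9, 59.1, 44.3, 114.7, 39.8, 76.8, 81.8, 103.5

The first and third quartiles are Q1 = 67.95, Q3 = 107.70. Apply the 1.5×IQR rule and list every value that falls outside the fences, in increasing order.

IQR = Q3 − Q1 = 107.70 − 67.95 = 39.75.
Lower fence = Q1 − 1.5·IQR = 67.95 − 59.625 = 8.325.
Upper fence = Q3 + 1.5·IQR = 107.70 + 59.625 = 167.325.
1.3 < 8.325 → outlier.
252.7 > 167.325 → outlier.
All remaining values lie within [8.325, 167.325].

1.3, 252.7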